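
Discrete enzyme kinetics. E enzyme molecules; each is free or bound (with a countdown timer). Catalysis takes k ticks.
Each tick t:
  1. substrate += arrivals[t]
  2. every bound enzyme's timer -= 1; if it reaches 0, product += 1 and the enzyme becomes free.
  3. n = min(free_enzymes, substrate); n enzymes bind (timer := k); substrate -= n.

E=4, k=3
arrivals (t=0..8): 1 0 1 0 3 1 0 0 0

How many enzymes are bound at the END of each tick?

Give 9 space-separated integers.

t=0: arr=1 -> substrate=0 bound=1 product=0
t=1: arr=0 -> substrate=0 bound=1 product=0
t=2: arr=1 -> substrate=0 bound=2 product=0
t=3: arr=0 -> substrate=0 bound=1 product=1
t=4: arr=3 -> substrate=0 bound=4 product=1
t=5: arr=1 -> substrate=0 bound=4 product=2
t=6: arr=0 -> substrate=0 bound=4 product=2
t=7: arr=0 -> substrate=0 bound=1 product=5
t=8: arr=0 -> substrate=0 bound=0 product=6

Answer: 1 1 2 1 4 4 4 1 0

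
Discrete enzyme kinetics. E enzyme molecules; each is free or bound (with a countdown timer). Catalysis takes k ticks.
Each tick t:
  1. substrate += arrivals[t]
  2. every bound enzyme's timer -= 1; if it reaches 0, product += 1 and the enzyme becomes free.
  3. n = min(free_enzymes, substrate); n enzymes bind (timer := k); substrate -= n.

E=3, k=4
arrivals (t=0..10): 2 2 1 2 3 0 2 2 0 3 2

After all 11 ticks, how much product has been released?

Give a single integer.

Answer: 6

Derivation:
t=0: arr=2 -> substrate=0 bound=2 product=0
t=1: arr=2 -> substrate=1 bound=3 product=0
t=2: arr=1 -> substrate=2 bound=3 product=0
t=3: arr=2 -> substrate=4 bound=3 product=0
t=4: arr=3 -> substrate=5 bound=3 product=2
t=5: arr=0 -> substrate=4 bound=3 product=3
t=6: arr=2 -> substrate=6 bound=3 product=3
t=7: arr=2 -> substrate=8 bound=3 product=3
t=8: arr=0 -> substrate=6 bound=3 product=5
t=9: arr=3 -> substrate=8 bound=3 product=6
t=10: arr=2 -> substrate=10 bound=3 product=6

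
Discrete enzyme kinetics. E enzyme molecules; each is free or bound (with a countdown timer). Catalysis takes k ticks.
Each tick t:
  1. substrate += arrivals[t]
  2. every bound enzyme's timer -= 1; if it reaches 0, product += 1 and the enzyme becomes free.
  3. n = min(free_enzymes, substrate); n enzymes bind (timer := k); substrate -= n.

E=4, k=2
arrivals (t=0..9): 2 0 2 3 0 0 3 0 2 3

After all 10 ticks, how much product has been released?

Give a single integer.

t=0: arr=2 -> substrate=0 bound=2 product=0
t=1: arr=0 -> substrate=0 bound=2 product=0
t=2: arr=2 -> substrate=0 bound=2 product=2
t=3: arr=3 -> substrate=1 bound=4 product=2
t=4: arr=0 -> substrate=0 bound=3 product=4
t=5: arr=0 -> substrate=0 bound=1 product=6
t=6: arr=3 -> substrate=0 bound=3 product=7
t=7: arr=0 -> substrate=0 bound=3 product=7
t=8: arr=2 -> substrate=0 bound=2 product=10
t=9: arr=3 -> substrate=1 bound=4 product=10

Answer: 10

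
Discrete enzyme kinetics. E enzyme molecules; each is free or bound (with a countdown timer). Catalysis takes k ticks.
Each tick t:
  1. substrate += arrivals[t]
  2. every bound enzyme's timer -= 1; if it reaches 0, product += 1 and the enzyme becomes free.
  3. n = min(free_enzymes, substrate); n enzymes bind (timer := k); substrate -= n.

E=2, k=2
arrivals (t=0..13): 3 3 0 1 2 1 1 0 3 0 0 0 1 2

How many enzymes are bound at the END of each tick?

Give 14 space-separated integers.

Answer: 2 2 2 2 2 2 2 2 2 2 2 2 2 2

Derivation:
t=0: arr=3 -> substrate=1 bound=2 product=0
t=1: arr=3 -> substrate=4 bound=2 product=0
t=2: arr=0 -> substrate=2 bound=2 product=2
t=3: arr=1 -> substrate=3 bound=2 product=2
t=4: arr=2 -> substrate=3 bound=2 product=4
t=5: arr=1 -> substrate=4 bound=2 product=4
t=6: arr=1 -> substrate=3 bound=2 product=6
t=7: arr=0 -> substrate=3 bound=2 product=6
t=8: arr=3 -> substrate=4 bound=2 product=8
t=9: arr=0 -> substrate=4 bound=2 product=8
t=10: arr=0 -> substrate=2 bound=2 product=10
t=11: arr=0 -> substrate=2 bound=2 product=10
t=12: arr=1 -> substrate=1 bound=2 product=12
t=13: arr=2 -> substrate=3 bound=2 product=12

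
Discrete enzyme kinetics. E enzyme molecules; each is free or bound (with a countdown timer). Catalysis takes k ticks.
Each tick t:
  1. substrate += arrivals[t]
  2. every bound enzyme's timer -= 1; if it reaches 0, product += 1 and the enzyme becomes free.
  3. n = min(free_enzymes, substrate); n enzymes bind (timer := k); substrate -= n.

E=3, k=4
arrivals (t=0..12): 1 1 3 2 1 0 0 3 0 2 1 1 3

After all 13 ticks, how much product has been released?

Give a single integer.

t=0: arr=1 -> substrate=0 bound=1 product=0
t=1: arr=1 -> substrate=0 bound=2 product=0
t=2: arr=3 -> substrate=2 bound=3 product=0
t=3: arr=2 -> substrate=4 bound=3 product=0
t=4: arr=1 -> substrate=4 bound=3 product=1
t=5: arr=0 -> substrate=3 bound=3 product=2
t=6: arr=0 -> substrate=2 bound=3 product=3
t=7: arr=3 -> substrate=5 bound=3 product=3
t=8: arr=0 -> substrate=4 bound=3 product=4
t=9: arr=2 -> substrate=5 bound=3 product=5
t=10: arr=1 -> substrate=5 bound=3 product=6
t=11: arr=1 -> substrate=6 bound=3 product=6
t=12: arr=3 -> substrate=8 bound=3 product=7

Answer: 7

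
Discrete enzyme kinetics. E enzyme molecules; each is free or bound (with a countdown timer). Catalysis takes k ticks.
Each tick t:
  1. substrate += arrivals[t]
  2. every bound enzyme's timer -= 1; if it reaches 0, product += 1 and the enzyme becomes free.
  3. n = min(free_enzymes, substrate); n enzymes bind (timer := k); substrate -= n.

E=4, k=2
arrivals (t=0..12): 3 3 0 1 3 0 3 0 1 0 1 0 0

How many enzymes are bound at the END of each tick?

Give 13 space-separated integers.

t=0: arr=3 -> substrate=0 bound=3 product=0
t=1: arr=3 -> substrate=2 bound=4 product=0
t=2: arr=0 -> substrate=0 bound=3 product=3
t=3: arr=1 -> substrate=0 bound=3 product=4
t=4: arr=3 -> substrate=0 bound=4 product=6
t=5: arr=0 -> substrate=0 bound=3 product=7
t=6: arr=3 -> substrate=0 bound=3 product=10
t=7: arr=0 -> substrate=0 bound=3 product=10
t=8: arr=1 -> substrate=0 bound=1 product=13
t=9: arr=0 -> substrate=0 bound=1 product=13
t=10: arr=1 -> substrate=0 bound=1 product=14
t=11: arr=0 -> substrate=0 bound=1 product=14
t=12: arr=0 -> substrate=0 bound=0 product=15

Answer: 3 4 3 3 4 3 3 3 1 1 1 1 0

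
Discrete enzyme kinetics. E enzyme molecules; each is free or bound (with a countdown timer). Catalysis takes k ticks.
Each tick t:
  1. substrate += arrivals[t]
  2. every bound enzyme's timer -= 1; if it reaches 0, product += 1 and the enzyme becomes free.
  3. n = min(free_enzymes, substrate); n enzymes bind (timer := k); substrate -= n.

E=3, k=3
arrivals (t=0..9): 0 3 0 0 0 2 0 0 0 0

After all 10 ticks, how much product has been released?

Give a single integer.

Answer: 5

Derivation:
t=0: arr=0 -> substrate=0 bound=0 product=0
t=1: arr=3 -> substrate=0 bound=3 product=0
t=2: arr=0 -> substrate=0 bound=3 product=0
t=3: arr=0 -> substrate=0 bound=3 product=0
t=4: arr=0 -> substrate=0 bound=0 product=3
t=5: arr=2 -> substrate=0 bound=2 product=3
t=6: arr=0 -> substrate=0 bound=2 product=3
t=7: arr=0 -> substrate=0 bound=2 product=3
t=8: arr=0 -> substrate=0 bound=0 product=5
t=9: arr=0 -> substrate=0 bound=0 product=5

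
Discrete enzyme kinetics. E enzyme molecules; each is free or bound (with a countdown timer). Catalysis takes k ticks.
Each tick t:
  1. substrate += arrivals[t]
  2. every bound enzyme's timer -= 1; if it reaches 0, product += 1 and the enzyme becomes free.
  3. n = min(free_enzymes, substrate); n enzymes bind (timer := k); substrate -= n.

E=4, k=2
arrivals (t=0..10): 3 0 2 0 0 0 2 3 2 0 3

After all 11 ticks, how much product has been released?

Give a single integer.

Answer: 11

Derivation:
t=0: arr=3 -> substrate=0 bound=3 product=0
t=1: arr=0 -> substrate=0 bound=3 product=0
t=2: arr=2 -> substrate=0 bound=2 product=3
t=3: arr=0 -> substrate=0 bound=2 product=3
t=4: arr=0 -> substrate=0 bound=0 product=5
t=5: arr=0 -> substrate=0 bound=0 product=5
t=6: arr=2 -> substrate=0 bound=2 product=5
t=7: arr=3 -> substrate=1 bound=4 product=5
t=8: arr=2 -> substrate=1 bound=4 product=7
t=9: arr=0 -> substrate=0 bound=3 product=9
t=10: arr=3 -> substrate=0 bound=4 product=11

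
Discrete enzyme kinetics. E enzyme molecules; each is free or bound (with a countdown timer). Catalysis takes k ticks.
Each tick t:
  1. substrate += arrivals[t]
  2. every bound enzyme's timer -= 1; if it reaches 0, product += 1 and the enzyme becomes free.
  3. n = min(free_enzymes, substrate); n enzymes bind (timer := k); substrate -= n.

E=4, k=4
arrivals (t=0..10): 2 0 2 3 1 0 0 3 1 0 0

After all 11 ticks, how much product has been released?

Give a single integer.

Answer: 8

Derivation:
t=0: arr=2 -> substrate=0 bound=2 product=0
t=1: arr=0 -> substrate=0 bound=2 product=0
t=2: arr=2 -> substrate=0 bound=4 product=0
t=3: arr=3 -> substrate=3 bound=4 product=0
t=4: arr=1 -> substrate=2 bound=4 product=2
t=5: arr=0 -> substrate=2 bound=4 product=2
t=6: arr=0 -> substrate=0 bound=4 product=4
t=7: arr=3 -> substrate=3 bound=4 product=4
t=8: arr=1 -> substrate=2 bound=4 product=6
t=9: arr=0 -> substrate=2 bound=4 product=6
t=10: arr=0 -> substrate=0 bound=4 product=8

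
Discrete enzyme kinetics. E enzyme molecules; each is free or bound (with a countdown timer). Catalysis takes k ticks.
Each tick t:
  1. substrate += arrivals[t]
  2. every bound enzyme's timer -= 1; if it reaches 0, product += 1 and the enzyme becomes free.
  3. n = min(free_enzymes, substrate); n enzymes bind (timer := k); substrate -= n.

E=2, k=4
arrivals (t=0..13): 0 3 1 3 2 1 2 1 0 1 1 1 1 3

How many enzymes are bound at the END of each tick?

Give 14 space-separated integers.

t=0: arr=0 -> substrate=0 bound=0 product=0
t=1: arr=3 -> substrate=1 bound=2 product=0
t=2: arr=1 -> substrate=2 bound=2 product=0
t=3: arr=3 -> substrate=5 bound=2 product=0
t=4: arr=2 -> substrate=7 bound=2 product=0
t=5: arr=1 -> substrate=6 bound=2 product=2
t=6: arr=2 -> substrate=8 bound=2 product=2
t=7: arr=1 -> substrate=9 bound=2 product=2
t=8: arr=0 -> substrate=9 bound=2 product=2
t=9: arr=1 -> substrate=8 bound=2 product=4
t=10: arr=1 -> substrate=9 bound=2 product=4
t=11: arr=1 -> substrate=10 bound=2 product=4
t=12: arr=1 -> substrate=11 bound=2 product=4
t=13: arr=3 -> substrate=12 bound=2 product=6

Answer: 0 2 2 2 2 2 2 2 2 2 2 2 2 2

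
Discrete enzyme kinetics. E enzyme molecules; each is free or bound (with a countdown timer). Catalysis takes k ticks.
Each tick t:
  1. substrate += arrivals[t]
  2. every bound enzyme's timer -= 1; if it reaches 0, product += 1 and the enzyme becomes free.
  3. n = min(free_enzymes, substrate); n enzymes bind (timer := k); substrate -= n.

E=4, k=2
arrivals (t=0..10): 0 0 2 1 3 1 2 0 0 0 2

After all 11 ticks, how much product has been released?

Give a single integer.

Answer: 9

Derivation:
t=0: arr=0 -> substrate=0 bound=0 product=0
t=1: arr=0 -> substrate=0 bound=0 product=0
t=2: arr=2 -> substrate=0 bound=2 product=0
t=3: arr=1 -> substrate=0 bound=3 product=0
t=4: arr=3 -> substrate=0 bound=4 product=2
t=5: arr=1 -> substrate=0 bound=4 product=3
t=6: arr=2 -> substrate=0 bound=3 product=6
t=7: arr=0 -> substrate=0 bound=2 product=7
t=8: arr=0 -> substrate=0 bound=0 product=9
t=9: arr=0 -> substrate=0 bound=0 product=9
t=10: arr=2 -> substrate=0 bound=2 product=9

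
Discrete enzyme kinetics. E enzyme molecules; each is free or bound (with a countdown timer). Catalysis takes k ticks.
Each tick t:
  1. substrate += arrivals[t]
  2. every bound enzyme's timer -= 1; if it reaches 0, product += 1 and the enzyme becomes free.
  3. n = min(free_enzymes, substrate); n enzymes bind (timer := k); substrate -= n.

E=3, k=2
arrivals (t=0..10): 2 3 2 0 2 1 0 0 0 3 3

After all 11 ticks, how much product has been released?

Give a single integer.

t=0: arr=2 -> substrate=0 bound=2 product=0
t=1: arr=3 -> substrate=2 bound=3 product=0
t=2: arr=2 -> substrate=2 bound=3 product=2
t=3: arr=0 -> substrate=1 bound=3 product=3
t=4: arr=2 -> substrate=1 bound=3 product=5
t=5: arr=1 -> substrate=1 bound=3 product=6
t=6: arr=0 -> substrate=0 bound=2 product=8
t=7: arr=0 -> substrate=0 bound=1 product=9
t=8: arr=0 -> substrate=0 bound=0 product=10
t=9: arr=3 -> substrate=0 bound=3 product=10
t=10: arr=3 -> substrate=3 bound=3 product=10

Answer: 10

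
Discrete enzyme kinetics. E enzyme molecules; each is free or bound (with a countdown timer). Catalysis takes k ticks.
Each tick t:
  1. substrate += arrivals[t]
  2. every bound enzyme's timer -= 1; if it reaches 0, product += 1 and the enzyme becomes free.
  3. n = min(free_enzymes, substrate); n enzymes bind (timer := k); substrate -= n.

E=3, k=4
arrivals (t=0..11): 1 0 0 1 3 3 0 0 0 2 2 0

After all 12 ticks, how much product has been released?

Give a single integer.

Answer: 5

Derivation:
t=0: arr=1 -> substrate=0 bound=1 product=0
t=1: arr=0 -> substrate=0 bound=1 product=0
t=2: arr=0 -> substrate=0 bound=1 product=0
t=3: arr=1 -> substrate=0 bound=2 product=0
t=4: arr=3 -> substrate=1 bound=3 product=1
t=5: arr=3 -> substrate=4 bound=3 product=1
t=6: arr=0 -> substrate=4 bound=3 product=1
t=7: arr=0 -> substrate=3 bound=3 product=2
t=8: arr=0 -> substrate=1 bound=3 product=4
t=9: arr=2 -> substrate=3 bound=3 product=4
t=10: arr=2 -> substrate=5 bound=3 product=4
t=11: arr=0 -> substrate=4 bound=3 product=5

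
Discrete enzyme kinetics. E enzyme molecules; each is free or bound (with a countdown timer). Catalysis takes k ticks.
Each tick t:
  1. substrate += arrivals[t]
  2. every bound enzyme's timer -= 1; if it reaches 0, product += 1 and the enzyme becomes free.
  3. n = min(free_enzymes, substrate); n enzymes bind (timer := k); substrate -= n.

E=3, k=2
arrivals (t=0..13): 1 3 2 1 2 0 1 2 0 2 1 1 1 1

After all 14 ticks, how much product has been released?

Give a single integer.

Answer: 16

Derivation:
t=0: arr=1 -> substrate=0 bound=1 product=0
t=1: arr=3 -> substrate=1 bound=3 product=0
t=2: arr=2 -> substrate=2 bound=3 product=1
t=3: arr=1 -> substrate=1 bound=3 product=3
t=4: arr=2 -> substrate=2 bound=3 product=4
t=5: arr=0 -> substrate=0 bound=3 product=6
t=6: arr=1 -> substrate=0 bound=3 product=7
t=7: arr=2 -> substrate=0 bound=3 product=9
t=8: arr=0 -> substrate=0 bound=2 product=10
t=9: arr=2 -> substrate=0 bound=2 product=12
t=10: arr=1 -> substrate=0 bound=3 product=12
t=11: arr=1 -> substrate=0 bound=2 product=14
t=12: arr=1 -> substrate=0 bound=2 product=15
t=13: arr=1 -> substrate=0 bound=2 product=16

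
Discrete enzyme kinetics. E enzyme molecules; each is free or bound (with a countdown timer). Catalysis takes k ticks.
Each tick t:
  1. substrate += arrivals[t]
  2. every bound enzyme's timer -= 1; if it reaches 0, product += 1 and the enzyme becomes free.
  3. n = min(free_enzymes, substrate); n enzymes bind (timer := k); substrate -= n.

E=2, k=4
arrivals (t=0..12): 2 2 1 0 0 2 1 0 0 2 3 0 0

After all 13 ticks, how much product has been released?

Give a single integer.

Answer: 6

Derivation:
t=0: arr=2 -> substrate=0 bound=2 product=0
t=1: arr=2 -> substrate=2 bound=2 product=0
t=2: arr=1 -> substrate=3 bound=2 product=0
t=3: arr=0 -> substrate=3 bound=2 product=0
t=4: arr=0 -> substrate=1 bound=2 product=2
t=5: arr=2 -> substrate=3 bound=2 product=2
t=6: arr=1 -> substrate=4 bound=2 product=2
t=7: arr=0 -> substrate=4 bound=2 product=2
t=8: arr=0 -> substrate=2 bound=2 product=4
t=9: arr=2 -> substrate=4 bound=2 product=4
t=10: arr=3 -> substrate=7 bound=2 product=4
t=11: arr=0 -> substrate=7 bound=2 product=4
t=12: arr=0 -> substrate=5 bound=2 product=6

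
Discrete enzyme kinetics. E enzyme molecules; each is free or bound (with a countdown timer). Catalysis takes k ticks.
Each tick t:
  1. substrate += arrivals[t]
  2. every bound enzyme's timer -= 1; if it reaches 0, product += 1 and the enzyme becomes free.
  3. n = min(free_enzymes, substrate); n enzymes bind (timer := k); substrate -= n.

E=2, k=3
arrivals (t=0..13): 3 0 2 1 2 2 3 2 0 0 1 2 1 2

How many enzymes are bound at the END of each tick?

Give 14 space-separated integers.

Answer: 2 2 2 2 2 2 2 2 2 2 2 2 2 2

Derivation:
t=0: arr=3 -> substrate=1 bound=2 product=0
t=1: arr=0 -> substrate=1 bound=2 product=0
t=2: arr=2 -> substrate=3 bound=2 product=0
t=3: arr=1 -> substrate=2 bound=2 product=2
t=4: arr=2 -> substrate=4 bound=2 product=2
t=5: arr=2 -> substrate=6 bound=2 product=2
t=6: arr=3 -> substrate=7 bound=2 product=4
t=7: arr=2 -> substrate=9 bound=2 product=4
t=8: arr=0 -> substrate=9 bound=2 product=4
t=9: arr=0 -> substrate=7 bound=2 product=6
t=10: arr=1 -> substrate=8 bound=2 product=6
t=11: arr=2 -> substrate=10 bound=2 product=6
t=12: arr=1 -> substrate=9 bound=2 product=8
t=13: arr=2 -> substrate=11 bound=2 product=8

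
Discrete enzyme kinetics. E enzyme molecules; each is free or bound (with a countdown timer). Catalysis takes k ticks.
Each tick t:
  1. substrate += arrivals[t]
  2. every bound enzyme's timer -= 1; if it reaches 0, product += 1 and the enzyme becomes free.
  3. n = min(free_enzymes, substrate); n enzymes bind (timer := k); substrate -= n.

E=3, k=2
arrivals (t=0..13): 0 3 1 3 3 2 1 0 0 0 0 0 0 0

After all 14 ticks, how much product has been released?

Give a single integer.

Answer: 13

Derivation:
t=0: arr=0 -> substrate=0 bound=0 product=0
t=1: arr=3 -> substrate=0 bound=3 product=0
t=2: arr=1 -> substrate=1 bound=3 product=0
t=3: arr=3 -> substrate=1 bound=3 product=3
t=4: arr=3 -> substrate=4 bound=3 product=3
t=5: arr=2 -> substrate=3 bound=3 product=6
t=6: arr=1 -> substrate=4 bound=3 product=6
t=7: arr=0 -> substrate=1 bound=3 product=9
t=8: arr=0 -> substrate=1 bound=3 product=9
t=9: arr=0 -> substrate=0 bound=1 product=12
t=10: arr=0 -> substrate=0 bound=1 product=12
t=11: arr=0 -> substrate=0 bound=0 product=13
t=12: arr=0 -> substrate=0 bound=0 product=13
t=13: arr=0 -> substrate=0 bound=0 product=13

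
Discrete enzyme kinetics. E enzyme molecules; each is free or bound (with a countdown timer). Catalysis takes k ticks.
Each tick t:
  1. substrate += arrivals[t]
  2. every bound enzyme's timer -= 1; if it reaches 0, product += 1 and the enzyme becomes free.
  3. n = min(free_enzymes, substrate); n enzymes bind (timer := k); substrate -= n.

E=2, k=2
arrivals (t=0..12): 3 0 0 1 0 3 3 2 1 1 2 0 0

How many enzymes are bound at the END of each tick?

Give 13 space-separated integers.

t=0: arr=3 -> substrate=1 bound=2 product=0
t=1: arr=0 -> substrate=1 bound=2 product=0
t=2: arr=0 -> substrate=0 bound=1 product=2
t=3: arr=1 -> substrate=0 bound=2 product=2
t=4: arr=0 -> substrate=0 bound=1 product=3
t=5: arr=3 -> substrate=1 bound=2 product=4
t=6: arr=3 -> substrate=4 bound=2 product=4
t=7: arr=2 -> substrate=4 bound=2 product=6
t=8: arr=1 -> substrate=5 bound=2 product=6
t=9: arr=1 -> substrate=4 bound=2 product=8
t=10: arr=2 -> substrate=6 bound=2 product=8
t=11: arr=0 -> substrate=4 bound=2 product=10
t=12: arr=0 -> substrate=4 bound=2 product=10

Answer: 2 2 1 2 1 2 2 2 2 2 2 2 2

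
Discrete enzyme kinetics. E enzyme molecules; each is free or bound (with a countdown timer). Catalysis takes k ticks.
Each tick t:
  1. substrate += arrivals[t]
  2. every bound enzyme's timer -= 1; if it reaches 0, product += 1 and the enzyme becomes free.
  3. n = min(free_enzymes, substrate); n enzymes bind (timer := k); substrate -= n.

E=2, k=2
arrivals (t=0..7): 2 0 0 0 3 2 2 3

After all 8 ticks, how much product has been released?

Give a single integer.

t=0: arr=2 -> substrate=0 bound=2 product=0
t=1: arr=0 -> substrate=0 bound=2 product=0
t=2: arr=0 -> substrate=0 bound=0 product=2
t=3: arr=0 -> substrate=0 bound=0 product=2
t=4: arr=3 -> substrate=1 bound=2 product=2
t=5: arr=2 -> substrate=3 bound=2 product=2
t=6: arr=2 -> substrate=3 bound=2 product=4
t=7: arr=3 -> substrate=6 bound=2 product=4

Answer: 4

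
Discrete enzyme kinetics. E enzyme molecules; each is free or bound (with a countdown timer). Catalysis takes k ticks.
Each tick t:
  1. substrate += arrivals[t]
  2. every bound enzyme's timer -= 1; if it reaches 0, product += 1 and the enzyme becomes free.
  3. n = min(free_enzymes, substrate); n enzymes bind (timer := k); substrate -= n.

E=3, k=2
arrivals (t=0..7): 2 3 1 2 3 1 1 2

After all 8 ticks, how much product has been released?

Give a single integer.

t=0: arr=2 -> substrate=0 bound=2 product=0
t=1: arr=3 -> substrate=2 bound=3 product=0
t=2: arr=1 -> substrate=1 bound=3 product=2
t=3: arr=2 -> substrate=2 bound=3 product=3
t=4: arr=3 -> substrate=3 bound=3 product=5
t=5: arr=1 -> substrate=3 bound=3 product=6
t=6: arr=1 -> substrate=2 bound=3 product=8
t=7: arr=2 -> substrate=3 bound=3 product=9

Answer: 9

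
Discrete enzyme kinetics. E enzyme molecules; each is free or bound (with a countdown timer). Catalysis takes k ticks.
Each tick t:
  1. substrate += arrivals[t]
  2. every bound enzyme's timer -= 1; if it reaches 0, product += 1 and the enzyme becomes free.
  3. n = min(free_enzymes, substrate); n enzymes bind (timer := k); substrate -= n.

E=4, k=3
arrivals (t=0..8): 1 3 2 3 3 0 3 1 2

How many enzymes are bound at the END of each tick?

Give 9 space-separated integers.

Answer: 1 4 4 4 4 4 4 4 4

Derivation:
t=0: arr=1 -> substrate=0 bound=1 product=0
t=1: arr=3 -> substrate=0 bound=4 product=0
t=2: arr=2 -> substrate=2 bound=4 product=0
t=3: arr=3 -> substrate=4 bound=4 product=1
t=4: arr=3 -> substrate=4 bound=4 product=4
t=5: arr=0 -> substrate=4 bound=4 product=4
t=6: arr=3 -> substrate=6 bound=4 product=5
t=7: arr=1 -> substrate=4 bound=4 product=8
t=8: arr=2 -> substrate=6 bound=4 product=8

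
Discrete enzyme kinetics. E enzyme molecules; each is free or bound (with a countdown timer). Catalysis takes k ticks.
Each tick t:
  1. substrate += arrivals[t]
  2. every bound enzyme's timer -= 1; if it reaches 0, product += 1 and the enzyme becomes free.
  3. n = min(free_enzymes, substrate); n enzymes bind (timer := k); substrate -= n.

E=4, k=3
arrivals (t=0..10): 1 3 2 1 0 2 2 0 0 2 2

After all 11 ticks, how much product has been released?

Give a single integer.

Answer: 11

Derivation:
t=0: arr=1 -> substrate=0 bound=1 product=0
t=1: arr=3 -> substrate=0 bound=4 product=0
t=2: arr=2 -> substrate=2 bound=4 product=0
t=3: arr=1 -> substrate=2 bound=4 product=1
t=4: arr=0 -> substrate=0 bound=3 product=4
t=5: arr=2 -> substrate=1 bound=4 product=4
t=6: arr=2 -> substrate=2 bound=4 product=5
t=7: arr=0 -> substrate=0 bound=4 product=7
t=8: arr=0 -> substrate=0 bound=3 product=8
t=9: arr=2 -> substrate=0 bound=4 product=9
t=10: arr=2 -> substrate=0 bound=4 product=11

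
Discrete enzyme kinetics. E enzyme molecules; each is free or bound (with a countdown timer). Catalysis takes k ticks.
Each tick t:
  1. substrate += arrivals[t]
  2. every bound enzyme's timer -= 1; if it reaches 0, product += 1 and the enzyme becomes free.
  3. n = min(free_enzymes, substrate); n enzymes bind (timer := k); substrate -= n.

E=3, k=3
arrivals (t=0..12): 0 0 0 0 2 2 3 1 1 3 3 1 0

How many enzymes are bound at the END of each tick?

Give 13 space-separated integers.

Answer: 0 0 0 0 2 3 3 3 3 3 3 3 3

Derivation:
t=0: arr=0 -> substrate=0 bound=0 product=0
t=1: arr=0 -> substrate=0 bound=0 product=0
t=2: arr=0 -> substrate=0 bound=0 product=0
t=3: arr=0 -> substrate=0 bound=0 product=0
t=4: arr=2 -> substrate=0 bound=2 product=0
t=5: arr=2 -> substrate=1 bound=3 product=0
t=6: arr=3 -> substrate=4 bound=3 product=0
t=7: arr=1 -> substrate=3 bound=3 product=2
t=8: arr=1 -> substrate=3 bound=3 product=3
t=9: arr=3 -> substrate=6 bound=3 product=3
t=10: arr=3 -> substrate=7 bound=3 product=5
t=11: arr=1 -> substrate=7 bound=3 product=6
t=12: arr=0 -> substrate=7 bound=3 product=6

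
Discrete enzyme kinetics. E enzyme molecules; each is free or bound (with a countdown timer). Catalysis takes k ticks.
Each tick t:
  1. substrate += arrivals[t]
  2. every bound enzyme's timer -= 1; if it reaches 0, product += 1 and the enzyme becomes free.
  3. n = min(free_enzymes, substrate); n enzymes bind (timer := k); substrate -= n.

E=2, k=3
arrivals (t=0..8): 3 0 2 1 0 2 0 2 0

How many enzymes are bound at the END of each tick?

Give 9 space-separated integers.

t=0: arr=3 -> substrate=1 bound=2 product=0
t=1: arr=0 -> substrate=1 bound=2 product=0
t=2: arr=2 -> substrate=3 bound=2 product=0
t=3: arr=1 -> substrate=2 bound=2 product=2
t=4: arr=0 -> substrate=2 bound=2 product=2
t=5: arr=2 -> substrate=4 bound=2 product=2
t=6: arr=0 -> substrate=2 bound=2 product=4
t=7: arr=2 -> substrate=4 bound=2 product=4
t=8: arr=0 -> substrate=4 bound=2 product=4

Answer: 2 2 2 2 2 2 2 2 2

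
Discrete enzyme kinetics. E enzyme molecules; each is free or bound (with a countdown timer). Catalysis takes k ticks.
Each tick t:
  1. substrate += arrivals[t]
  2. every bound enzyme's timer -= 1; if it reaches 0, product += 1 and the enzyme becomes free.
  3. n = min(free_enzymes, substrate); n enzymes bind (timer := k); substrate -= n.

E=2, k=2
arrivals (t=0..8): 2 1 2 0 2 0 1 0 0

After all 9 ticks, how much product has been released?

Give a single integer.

t=0: arr=2 -> substrate=0 bound=2 product=0
t=1: arr=1 -> substrate=1 bound=2 product=0
t=2: arr=2 -> substrate=1 bound=2 product=2
t=3: arr=0 -> substrate=1 bound=2 product=2
t=4: arr=2 -> substrate=1 bound=2 product=4
t=5: arr=0 -> substrate=1 bound=2 product=4
t=6: arr=1 -> substrate=0 bound=2 product=6
t=7: arr=0 -> substrate=0 bound=2 product=6
t=8: arr=0 -> substrate=0 bound=0 product=8

Answer: 8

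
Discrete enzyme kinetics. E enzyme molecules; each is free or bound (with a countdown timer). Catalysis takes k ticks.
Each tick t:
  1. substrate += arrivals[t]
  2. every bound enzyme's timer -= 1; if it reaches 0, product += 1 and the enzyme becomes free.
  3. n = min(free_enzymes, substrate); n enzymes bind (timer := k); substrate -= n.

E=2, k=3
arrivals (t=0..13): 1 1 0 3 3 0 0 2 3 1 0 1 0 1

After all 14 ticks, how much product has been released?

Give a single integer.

Answer: 8

Derivation:
t=0: arr=1 -> substrate=0 bound=1 product=0
t=1: arr=1 -> substrate=0 bound=2 product=0
t=2: arr=0 -> substrate=0 bound=2 product=0
t=3: arr=3 -> substrate=2 bound=2 product=1
t=4: arr=3 -> substrate=4 bound=2 product=2
t=5: arr=0 -> substrate=4 bound=2 product=2
t=6: arr=0 -> substrate=3 bound=2 product=3
t=7: arr=2 -> substrate=4 bound=2 product=4
t=8: arr=3 -> substrate=7 bound=2 product=4
t=9: arr=1 -> substrate=7 bound=2 product=5
t=10: arr=0 -> substrate=6 bound=2 product=6
t=11: arr=1 -> substrate=7 bound=2 product=6
t=12: arr=0 -> substrate=6 bound=2 product=7
t=13: arr=1 -> substrate=6 bound=2 product=8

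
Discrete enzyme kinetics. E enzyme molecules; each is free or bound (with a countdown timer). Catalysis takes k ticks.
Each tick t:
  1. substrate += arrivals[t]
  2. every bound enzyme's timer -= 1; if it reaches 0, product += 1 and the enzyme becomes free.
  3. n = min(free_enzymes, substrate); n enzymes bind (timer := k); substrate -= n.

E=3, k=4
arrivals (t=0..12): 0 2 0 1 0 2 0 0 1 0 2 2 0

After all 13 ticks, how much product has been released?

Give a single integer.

t=0: arr=0 -> substrate=0 bound=0 product=0
t=1: arr=2 -> substrate=0 bound=2 product=0
t=2: arr=0 -> substrate=0 bound=2 product=0
t=3: arr=1 -> substrate=0 bound=3 product=0
t=4: arr=0 -> substrate=0 bound=3 product=0
t=5: arr=2 -> substrate=0 bound=3 product=2
t=6: arr=0 -> substrate=0 bound=3 product=2
t=7: arr=0 -> substrate=0 bound=2 product=3
t=8: arr=1 -> substrate=0 bound=3 product=3
t=9: arr=0 -> substrate=0 bound=1 product=5
t=10: arr=2 -> substrate=0 bound=3 product=5
t=11: arr=2 -> substrate=2 bound=3 product=5
t=12: arr=0 -> substrate=1 bound=3 product=6

Answer: 6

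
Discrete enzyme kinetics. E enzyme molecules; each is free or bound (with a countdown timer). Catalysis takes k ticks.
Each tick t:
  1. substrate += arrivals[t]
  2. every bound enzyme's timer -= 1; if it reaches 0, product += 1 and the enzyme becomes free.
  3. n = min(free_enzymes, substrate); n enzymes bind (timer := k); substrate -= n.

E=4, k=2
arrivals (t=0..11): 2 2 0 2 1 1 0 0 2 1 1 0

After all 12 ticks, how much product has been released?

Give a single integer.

Answer: 11

Derivation:
t=0: arr=2 -> substrate=0 bound=2 product=0
t=1: arr=2 -> substrate=0 bound=4 product=0
t=2: arr=0 -> substrate=0 bound=2 product=2
t=3: arr=2 -> substrate=0 bound=2 product=4
t=4: arr=1 -> substrate=0 bound=3 product=4
t=5: arr=1 -> substrate=0 bound=2 product=6
t=6: arr=0 -> substrate=0 bound=1 product=7
t=7: arr=0 -> substrate=0 bound=0 product=8
t=8: arr=2 -> substrate=0 bound=2 product=8
t=9: arr=1 -> substrate=0 bound=3 product=8
t=10: arr=1 -> substrate=0 bound=2 product=10
t=11: arr=0 -> substrate=0 bound=1 product=11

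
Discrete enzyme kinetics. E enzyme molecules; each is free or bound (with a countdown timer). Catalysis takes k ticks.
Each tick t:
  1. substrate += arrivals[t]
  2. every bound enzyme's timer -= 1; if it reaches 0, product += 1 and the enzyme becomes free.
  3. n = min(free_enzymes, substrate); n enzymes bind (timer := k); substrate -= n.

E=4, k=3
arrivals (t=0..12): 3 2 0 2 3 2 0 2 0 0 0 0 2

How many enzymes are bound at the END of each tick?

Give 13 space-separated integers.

Answer: 3 4 4 4 4 4 4 4 4 3 2 2 2

Derivation:
t=0: arr=3 -> substrate=0 bound=3 product=0
t=1: arr=2 -> substrate=1 bound=4 product=0
t=2: arr=0 -> substrate=1 bound=4 product=0
t=3: arr=2 -> substrate=0 bound=4 product=3
t=4: arr=3 -> substrate=2 bound=4 product=4
t=5: arr=2 -> substrate=4 bound=4 product=4
t=6: arr=0 -> substrate=1 bound=4 product=7
t=7: arr=2 -> substrate=2 bound=4 product=8
t=8: arr=0 -> substrate=2 bound=4 product=8
t=9: arr=0 -> substrate=0 bound=3 product=11
t=10: arr=0 -> substrate=0 bound=2 product=12
t=11: arr=0 -> substrate=0 bound=2 product=12
t=12: arr=2 -> substrate=0 bound=2 product=14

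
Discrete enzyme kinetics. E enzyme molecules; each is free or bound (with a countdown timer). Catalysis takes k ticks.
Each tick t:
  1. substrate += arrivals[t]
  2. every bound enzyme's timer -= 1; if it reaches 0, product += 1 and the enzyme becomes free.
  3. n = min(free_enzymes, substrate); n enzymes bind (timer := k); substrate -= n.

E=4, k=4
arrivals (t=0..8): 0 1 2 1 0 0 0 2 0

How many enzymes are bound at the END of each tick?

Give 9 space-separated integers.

t=0: arr=0 -> substrate=0 bound=0 product=0
t=1: arr=1 -> substrate=0 bound=1 product=0
t=2: arr=2 -> substrate=0 bound=3 product=0
t=3: arr=1 -> substrate=0 bound=4 product=0
t=4: arr=0 -> substrate=0 bound=4 product=0
t=5: arr=0 -> substrate=0 bound=3 product=1
t=6: arr=0 -> substrate=0 bound=1 product=3
t=7: arr=2 -> substrate=0 bound=2 product=4
t=8: arr=0 -> substrate=0 bound=2 product=4

Answer: 0 1 3 4 4 3 1 2 2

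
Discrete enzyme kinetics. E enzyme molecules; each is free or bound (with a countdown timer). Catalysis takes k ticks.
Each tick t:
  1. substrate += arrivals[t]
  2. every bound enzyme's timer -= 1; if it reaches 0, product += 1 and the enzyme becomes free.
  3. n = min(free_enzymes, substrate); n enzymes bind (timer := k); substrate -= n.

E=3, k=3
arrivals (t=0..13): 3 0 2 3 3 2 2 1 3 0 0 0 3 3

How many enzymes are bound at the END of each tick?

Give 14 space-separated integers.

Answer: 3 3 3 3 3 3 3 3 3 3 3 3 3 3

Derivation:
t=0: arr=3 -> substrate=0 bound=3 product=0
t=1: arr=0 -> substrate=0 bound=3 product=0
t=2: arr=2 -> substrate=2 bound=3 product=0
t=3: arr=3 -> substrate=2 bound=3 product=3
t=4: arr=3 -> substrate=5 bound=3 product=3
t=5: arr=2 -> substrate=7 bound=3 product=3
t=6: arr=2 -> substrate=6 bound=3 product=6
t=7: arr=1 -> substrate=7 bound=3 product=6
t=8: arr=3 -> substrate=10 bound=3 product=6
t=9: arr=0 -> substrate=7 bound=3 product=9
t=10: arr=0 -> substrate=7 bound=3 product=9
t=11: arr=0 -> substrate=7 bound=3 product=9
t=12: arr=3 -> substrate=7 bound=3 product=12
t=13: arr=3 -> substrate=10 bound=3 product=12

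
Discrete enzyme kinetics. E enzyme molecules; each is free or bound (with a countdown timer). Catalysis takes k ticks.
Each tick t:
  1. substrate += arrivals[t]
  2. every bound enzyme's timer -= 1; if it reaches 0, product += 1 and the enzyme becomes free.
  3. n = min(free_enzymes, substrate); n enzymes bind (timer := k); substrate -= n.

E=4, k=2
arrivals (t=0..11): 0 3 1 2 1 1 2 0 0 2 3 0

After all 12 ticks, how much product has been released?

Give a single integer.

Answer: 12

Derivation:
t=0: arr=0 -> substrate=0 bound=0 product=0
t=1: arr=3 -> substrate=0 bound=3 product=0
t=2: arr=1 -> substrate=0 bound=4 product=0
t=3: arr=2 -> substrate=0 bound=3 product=3
t=4: arr=1 -> substrate=0 bound=3 product=4
t=5: arr=1 -> substrate=0 bound=2 product=6
t=6: arr=2 -> substrate=0 bound=3 product=7
t=7: arr=0 -> substrate=0 bound=2 product=8
t=8: arr=0 -> substrate=0 bound=0 product=10
t=9: arr=2 -> substrate=0 bound=2 product=10
t=10: arr=3 -> substrate=1 bound=4 product=10
t=11: arr=0 -> substrate=0 bound=3 product=12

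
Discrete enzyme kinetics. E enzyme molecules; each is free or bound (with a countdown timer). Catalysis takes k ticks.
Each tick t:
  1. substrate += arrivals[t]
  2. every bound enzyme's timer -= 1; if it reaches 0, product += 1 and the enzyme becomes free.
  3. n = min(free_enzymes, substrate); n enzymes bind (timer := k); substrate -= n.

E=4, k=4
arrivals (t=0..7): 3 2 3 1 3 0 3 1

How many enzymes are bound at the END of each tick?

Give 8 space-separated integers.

Answer: 3 4 4 4 4 4 4 4

Derivation:
t=0: arr=3 -> substrate=0 bound=3 product=0
t=1: arr=2 -> substrate=1 bound=4 product=0
t=2: arr=3 -> substrate=4 bound=4 product=0
t=3: arr=1 -> substrate=5 bound=4 product=0
t=4: arr=3 -> substrate=5 bound=4 product=3
t=5: arr=0 -> substrate=4 bound=4 product=4
t=6: arr=3 -> substrate=7 bound=4 product=4
t=7: arr=1 -> substrate=8 bound=4 product=4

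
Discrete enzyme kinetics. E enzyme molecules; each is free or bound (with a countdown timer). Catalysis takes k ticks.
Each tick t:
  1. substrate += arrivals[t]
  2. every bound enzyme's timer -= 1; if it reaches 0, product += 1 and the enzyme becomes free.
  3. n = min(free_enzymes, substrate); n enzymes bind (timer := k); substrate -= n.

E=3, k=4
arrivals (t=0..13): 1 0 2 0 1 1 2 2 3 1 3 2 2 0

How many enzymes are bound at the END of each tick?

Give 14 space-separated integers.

t=0: arr=1 -> substrate=0 bound=1 product=0
t=1: arr=0 -> substrate=0 bound=1 product=0
t=2: arr=2 -> substrate=0 bound=3 product=0
t=3: arr=0 -> substrate=0 bound=3 product=0
t=4: arr=1 -> substrate=0 bound=3 product=1
t=5: arr=1 -> substrate=1 bound=3 product=1
t=6: arr=2 -> substrate=1 bound=3 product=3
t=7: arr=2 -> substrate=3 bound=3 product=3
t=8: arr=3 -> substrate=5 bound=3 product=4
t=9: arr=1 -> substrate=6 bound=3 product=4
t=10: arr=3 -> substrate=7 bound=3 product=6
t=11: arr=2 -> substrate=9 bound=3 product=6
t=12: arr=2 -> substrate=10 bound=3 product=7
t=13: arr=0 -> substrate=10 bound=3 product=7

Answer: 1 1 3 3 3 3 3 3 3 3 3 3 3 3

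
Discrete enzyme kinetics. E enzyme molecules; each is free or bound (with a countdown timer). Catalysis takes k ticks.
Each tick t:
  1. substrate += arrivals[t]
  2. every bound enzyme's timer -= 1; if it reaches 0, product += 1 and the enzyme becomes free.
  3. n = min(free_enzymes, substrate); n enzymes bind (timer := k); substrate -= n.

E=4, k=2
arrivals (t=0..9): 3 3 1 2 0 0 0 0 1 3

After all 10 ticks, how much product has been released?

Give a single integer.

Answer: 9

Derivation:
t=0: arr=3 -> substrate=0 bound=3 product=0
t=1: arr=3 -> substrate=2 bound=4 product=0
t=2: arr=1 -> substrate=0 bound=4 product=3
t=3: arr=2 -> substrate=1 bound=4 product=4
t=4: arr=0 -> substrate=0 bound=2 product=7
t=5: arr=0 -> substrate=0 bound=1 product=8
t=6: arr=0 -> substrate=0 bound=0 product=9
t=7: arr=0 -> substrate=0 bound=0 product=9
t=8: arr=1 -> substrate=0 bound=1 product=9
t=9: arr=3 -> substrate=0 bound=4 product=9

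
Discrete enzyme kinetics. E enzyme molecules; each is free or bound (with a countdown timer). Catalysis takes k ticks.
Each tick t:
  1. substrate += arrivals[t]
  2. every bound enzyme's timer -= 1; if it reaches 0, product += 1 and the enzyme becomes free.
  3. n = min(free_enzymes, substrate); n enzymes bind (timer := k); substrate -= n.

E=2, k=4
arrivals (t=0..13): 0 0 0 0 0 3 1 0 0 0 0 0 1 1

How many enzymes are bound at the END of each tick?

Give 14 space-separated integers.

t=0: arr=0 -> substrate=0 bound=0 product=0
t=1: arr=0 -> substrate=0 bound=0 product=0
t=2: arr=0 -> substrate=0 bound=0 product=0
t=3: arr=0 -> substrate=0 bound=0 product=0
t=4: arr=0 -> substrate=0 bound=0 product=0
t=5: arr=3 -> substrate=1 bound=2 product=0
t=6: arr=1 -> substrate=2 bound=2 product=0
t=7: arr=0 -> substrate=2 bound=2 product=0
t=8: arr=0 -> substrate=2 bound=2 product=0
t=9: arr=0 -> substrate=0 bound=2 product=2
t=10: arr=0 -> substrate=0 bound=2 product=2
t=11: arr=0 -> substrate=0 bound=2 product=2
t=12: arr=1 -> substrate=1 bound=2 product=2
t=13: arr=1 -> substrate=0 bound=2 product=4

Answer: 0 0 0 0 0 2 2 2 2 2 2 2 2 2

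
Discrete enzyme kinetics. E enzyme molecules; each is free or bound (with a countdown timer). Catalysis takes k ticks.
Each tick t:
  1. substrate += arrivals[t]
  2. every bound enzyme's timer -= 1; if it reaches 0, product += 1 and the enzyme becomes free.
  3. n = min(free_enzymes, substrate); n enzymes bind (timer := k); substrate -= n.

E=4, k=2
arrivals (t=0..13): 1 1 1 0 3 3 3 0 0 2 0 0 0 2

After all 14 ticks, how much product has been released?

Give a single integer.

t=0: arr=1 -> substrate=0 bound=1 product=0
t=1: arr=1 -> substrate=0 bound=2 product=0
t=2: arr=1 -> substrate=0 bound=2 product=1
t=3: arr=0 -> substrate=0 bound=1 product=2
t=4: arr=3 -> substrate=0 bound=3 product=3
t=5: arr=3 -> substrate=2 bound=4 product=3
t=6: arr=3 -> substrate=2 bound=4 product=6
t=7: arr=0 -> substrate=1 bound=4 product=7
t=8: arr=0 -> substrate=0 bound=2 product=10
t=9: arr=2 -> substrate=0 bound=3 product=11
t=10: arr=0 -> substrate=0 bound=2 product=12
t=11: arr=0 -> substrate=0 bound=0 product=14
t=12: arr=0 -> substrate=0 bound=0 product=14
t=13: arr=2 -> substrate=0 bound=2 product=14

Answer: 14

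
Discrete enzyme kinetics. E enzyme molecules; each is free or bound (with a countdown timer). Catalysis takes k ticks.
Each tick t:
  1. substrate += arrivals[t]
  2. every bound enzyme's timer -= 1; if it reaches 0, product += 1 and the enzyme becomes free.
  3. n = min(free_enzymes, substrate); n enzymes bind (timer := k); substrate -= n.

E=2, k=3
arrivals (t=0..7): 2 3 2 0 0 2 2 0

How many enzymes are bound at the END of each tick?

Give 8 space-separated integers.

t=0: arr=2 -> substrate=0 bound=2 product=0
t=1: arr=3 -> substrate=3 bound=2 product=0
t=2: arr=2 -> substrate=5 bound=2 product=0
t=3: arr=0 -> substrate=3 bound=2 product=2
t=4: arr=0 -> substrate=3 bound=2 product=2
t=5: arr=2 -> substrate=5 bound=2 product=2
t=6: arr=2 -> substrate=5 bound=2 product=4
t=7: arr=0 -> substrate=5 bound=2 product=4

Answer: 2 2 2 2 2 2 2 2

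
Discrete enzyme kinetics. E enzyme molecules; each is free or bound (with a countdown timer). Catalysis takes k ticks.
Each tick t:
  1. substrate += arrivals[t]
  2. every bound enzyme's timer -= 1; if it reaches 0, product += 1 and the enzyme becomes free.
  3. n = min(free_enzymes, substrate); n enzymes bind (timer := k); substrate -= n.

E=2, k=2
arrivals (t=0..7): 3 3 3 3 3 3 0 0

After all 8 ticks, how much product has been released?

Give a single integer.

Answer: 6

Derivation:
t=0: arr=3 -> substrate=1 bound=2 product=0
t=1: arr=3 -> substrate=4 bound=2 product=0
t=2: arr=3 -> substrate=5 bound=2 product=2
t=3: arr=3 -> substrate=8 bound=2 product=2
t=4: arr=3 -> substrate=9 bound=2 product=4
t=5: arr=3 -> substrate=12 bound=2 product=4
t=6: arr=0 -> substrate=10 bound=2 product=6
t=7: arr=0 -> substrate=10 bound=2 product=6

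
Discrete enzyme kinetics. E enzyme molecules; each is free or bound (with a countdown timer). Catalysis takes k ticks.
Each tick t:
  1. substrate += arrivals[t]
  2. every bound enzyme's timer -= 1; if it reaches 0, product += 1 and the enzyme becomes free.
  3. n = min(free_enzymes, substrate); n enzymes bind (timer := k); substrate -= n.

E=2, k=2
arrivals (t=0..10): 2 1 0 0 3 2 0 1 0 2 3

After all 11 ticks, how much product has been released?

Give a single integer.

t=0: arr=2 -> substrate=0 bound=2 product=0
t=1: arr=1 -> substrate=1 bound=2 product=0
t=2: arr=0 -> substrate=0 bound=1 product=2
t=3: arr=0 -> substrate=0 bound=1 product=2
t=4: arr=3 -> substrate=1 bound=2 product=3
t=5: arr=2 -> substrate=3 bound=2 product=3
t=6: arr=0 -> substrate=1 bound=2 product=5
t=7: arr=1 -> substrate=2 bound=2 product=5
t=8: arr=0 -> substrate=0 bound=2 product=7
t=9: arr=2 -> substrate=2 bound=2 product=7
t=10: arr=3 -> substrate=3 bound=2 product=9

Answer: 9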